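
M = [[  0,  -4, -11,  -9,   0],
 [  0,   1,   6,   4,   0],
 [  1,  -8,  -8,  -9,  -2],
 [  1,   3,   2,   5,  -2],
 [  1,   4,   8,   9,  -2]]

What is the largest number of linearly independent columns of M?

4

Row reduce to echelon form.
Swap R1 ↔ R3
R4 ← R4 − R1: [0, 11, 10, 14, 0]
R5 ← R5 − R1: [0, 12, 16, 18, 0]
R3 ← R3 + (4)·R2: [0, 0, 13, 7, 0]
R4 ← R4 − (11)·R2: [0, 0, -56, -30, 0]
R5 ← R5 − (12)·R2: [0, 0, -56, -30, 0]
R4 ← R4 + (56/13)·R3: [0, 0, 0, 2/13, 0]
R5 ← R5 + (56/13)·R3: [0, 0, 0, 2/13, 0]
R5 ← R5 − R4: [0, 0, 0, 0, 0]
Echelon form has 4 nonzero rows, so rank(M) = 4.
The rank gives the maximum number of linearly independent columns: 4.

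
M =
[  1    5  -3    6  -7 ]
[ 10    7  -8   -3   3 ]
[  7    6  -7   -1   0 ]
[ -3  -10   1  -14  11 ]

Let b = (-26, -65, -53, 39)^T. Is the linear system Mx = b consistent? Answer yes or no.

Row reduce the augmented matrix [M | b].
R2 ← R2 − (10)·R1: [0, -43, 22, -63, 73, 195]
R3 ← R3 − (7)·R1: [0, -29, 14, -43, 49, 129]
R4 ← R4 + (3)·R1: [0, 5, -8, 4, -10, -39]
R3 ← R3 − (29/43)·R2: [0, 0, -36/43, -22/43, -10/43, -108/43]
R4 ← R4 + (5/43)·R2: [0, 0, -234/43, -143/43, -65/43, -702/43]
R4 ← R4 − (13/2)·R3: [0, 0, 0, 0, 0, 0]
The echelon form has 3 nonzero rows, and every pivot lies in the first 5 columns, so rank(M) = rank([M|b]) = 3.
The system is consistent.

yes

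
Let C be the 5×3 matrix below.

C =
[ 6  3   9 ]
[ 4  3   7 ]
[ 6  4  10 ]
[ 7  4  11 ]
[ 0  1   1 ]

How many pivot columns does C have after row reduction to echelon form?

2

Row reduce to echelon form.
R2 ← R2 − (2/3)·R1: [0, 1, 1]
R3 ← R3 − R1: [0, 1, 1]
R4 ← R4 − (7/6)·R1: [0, 1/2, 1/2]
R3 ← R3 − R2: [0, 0, 0]
R4 ← R4 − (1/2)·R2: [0, 0, 0]
R5 ← R5 − R2: [0, 0, 0]
Echelon form has 2 nonzero rows, so rank(C) = 2.
Each nonzero row contributes one pivot column: 2 pivot columns.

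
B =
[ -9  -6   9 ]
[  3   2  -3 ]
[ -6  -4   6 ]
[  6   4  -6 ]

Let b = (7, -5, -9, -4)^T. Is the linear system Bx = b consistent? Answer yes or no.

no

Row reduce the augmented matrix [B | b].
R2 ← R2 + (1/3)·R1: [0, 0, 0, -8/3]
R3 ← R3 − (2/3)·R1: [0, 0, 0, -41/3]
R4 ← R4 + (2/3)·R1: [0, 0, 0, 2/3]
R3 ← R3 − (41/8)·R2: [0, 0, 0, 0]
R4 ← R4 + (1/4)·R2: [0, 0, 0, 0]
The echelon form has 2 nonzero rows; the last pivot sits in the augmented column, so rank(B) = 1 but rank([B|b]) = 2.
Since the ranks differ, the system is inconsistent.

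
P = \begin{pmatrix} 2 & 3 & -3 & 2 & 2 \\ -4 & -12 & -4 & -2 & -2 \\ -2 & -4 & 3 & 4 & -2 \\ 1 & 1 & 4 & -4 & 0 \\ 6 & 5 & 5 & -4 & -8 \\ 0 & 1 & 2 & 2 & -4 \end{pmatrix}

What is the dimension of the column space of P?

5

Row reduce to echelon form.
R2 ← R2 + (2)·R1: [0, -6, -10, 2, 2]
R3 ← R3 + R1: [0, -1, 0, 6, 0]
R4 ← R4 − (1/2)·R1: [0, -1/2, 11/2, -5, -1]
R5 ← R5 − (3)·R1: [0, -4, 14, -10, -14]
R3 ← R3 − (1/6)·R2: [0, 0, 5/3, 17/3, -1/3]
R4 ← R4 − (1/12)·R2: [0, 0, 19/3, -31/6, -7/6]
R5 ← R5 − (2/3)·R2: [0, 0, 62/3, -34/3, -46/3]
R6 ← R6 + (1/6)·R2: [0, 0, 1/3, 7/3, -11/3]
R4 ← R4 − (19/5)·R3: [0, 0, 0, -267/10, 1/10]
R5 ← R5 − (62/5)·R3: [0, 0, 0, -408/5, -56/5]
R6 ← R6 − (1/5)·R3: [0, 0, 0, 6/5, -18/5]
R5 ← R5 − (272/89)·R4: [0, 0, 0, 0, -1024/89]
R6 ← R6 + (4/89)·R4: [0, 0, 0, 0, -320/89]
R6 ← R6 − (5/16)·R5: [0, 0, 0, 0, 0]
Echelon form has 5 nonzero rows, so rank(P) = 5.
The column space has dimension equal to the rank: 5.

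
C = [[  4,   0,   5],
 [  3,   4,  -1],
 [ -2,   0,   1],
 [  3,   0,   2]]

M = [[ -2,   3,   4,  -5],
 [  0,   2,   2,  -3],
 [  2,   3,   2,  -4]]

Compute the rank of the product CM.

2

First compute CM:
[[  2,  27,  26, -40],
 [ -8,  14,  18, -23],
 [  6,  -3,  -6,   6],
 [ -2,  15,  16, -23]]
Now row reduce the product.
R2 ← R2 + (4)·R1: [0, 122, 122, -183]
R3 ← R3 − (3)·R1: [0, -84, -84, 126]
R4 ← R4 + R1: [0, 42, 42, -63]
R3 ← R3 + (42/61)·R2: [0, 0, 0, 0]
R4 ← R4 − (21/61)·R2: [0, 0, 0, 0]
2 nonzero rows, so rank(CM) = 2.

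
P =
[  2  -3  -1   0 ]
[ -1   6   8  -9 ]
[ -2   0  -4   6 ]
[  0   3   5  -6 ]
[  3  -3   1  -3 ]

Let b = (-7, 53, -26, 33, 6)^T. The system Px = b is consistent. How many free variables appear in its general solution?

2

Row reduce the augmented matrix [P | b].
R2 ← R2 + (1/2)·R1: [0, 9/2, 15/2, -9, 99/2]
R3 ← R3 + R1: [0, -3, -5, 6, -33]
R5 ← R5 − (3/2)·R1: [0, 3/2, 5/2, -3, 33/2]
R3 ← R3 + (2/3)·R2: [0, 0, 0, 0, 0]
R4 ← R4 − (2/3)·R2: [0, 0, 0, 0, 0]
R5 ← R5 − (1/3)·R2: [0, 0, 0, 0, 0]
The echelon form has 2 nonzero rows, and every pivot lies in the first 4 columns, so rank(P) = rank([P|b]) = 2.
The system is consistent.
Free variables = (unknowns) − (rank) = 4 − 2 = 2.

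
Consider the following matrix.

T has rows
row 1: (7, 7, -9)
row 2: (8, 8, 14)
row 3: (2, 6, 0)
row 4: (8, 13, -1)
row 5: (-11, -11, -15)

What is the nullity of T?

Row reduce to echelon form.
R2 ← R2 − (8/7)·R1: [0, 0, 170/7]
R3 ← R3 − (2/7)·R1: [0, 4, 18/7]
R4 ← R4 − (8/7)·R1: [0, 5, 65/7]
R5 ← R5 + (11/7)·R1: [0, 0, -204/7]
Swap R2 ↔ R3
R4 ← R4 − (5/4)·R2: [0, 0, 85/14]
R4 ← R4 − (1/4)·R3: [0, 0, 0]
R5 ← R5 + (6/5)·R3: [0, 0, 0]
3 nonzero rows, so rank(T) = 3.
T has 3 columns; by rank–nullity, nullity = 3 − 3 = 0.

0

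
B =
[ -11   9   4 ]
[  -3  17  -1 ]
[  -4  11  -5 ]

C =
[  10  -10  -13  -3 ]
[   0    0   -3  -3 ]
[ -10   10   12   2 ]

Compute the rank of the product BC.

First compute BC:
[[-150, 150, 164,  14],
 [-20,  20, -24, -44],
 [ 10, -10, -41, -31]]
Now row reduce the product.
R2 ← R2 − (2/15)·R1: [0, 0, -688/15, -688/15]
R3 ← R3 + (1/15)·R1: [0, 0, -451/15, -451/15]
R3 ← R3 − (451/688)·R2: [0, 0, 0, 0]
2 nonzero rows, so rank(BC) = 2.

2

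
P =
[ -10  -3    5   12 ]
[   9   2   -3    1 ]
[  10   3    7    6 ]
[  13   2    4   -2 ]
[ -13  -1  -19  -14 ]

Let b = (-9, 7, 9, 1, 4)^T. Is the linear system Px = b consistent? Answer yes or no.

Row reduce the augmented matrix [P | b].
R2 ← R2 + (9/10)·R1: [0, -7/10, 3/2, 59/5, -11/10]
R3 ← R3 + R1: [0, 0, 12, 18, 0]
R4 ← R4 + (13/10)·R1: [0, -19/10, 21/2, 68/5, -107/10]
R5 ← R5 − (13/10)·R1: [0, 29/10, -51/2, -148/5, 157/10]
R4 ← R4 − (19/7)·R2: [0, 0, 45/7, -129/7, -54/7]
R5 ← R5 + (29/7)·R2: [0, 0, -135/7, 135/7, 78/7]
R4 ← R4 − (15/28)·R3: [0, 0, 0, -393/14, -54/7]
R5 ← R5 + (45/28)·R3: [0, 0, 0, 675/14, 78/7]
R5 ← R5 + (225/131)·R4: [0, 0, 0, 0, -276/131]
The echelon form has 5 nonzero rows; the last pivot sits in the augmented column, so rank(P) = 4 but rank([P|b]) = 5.
Since the ranks differ, the system is inconsistent.

no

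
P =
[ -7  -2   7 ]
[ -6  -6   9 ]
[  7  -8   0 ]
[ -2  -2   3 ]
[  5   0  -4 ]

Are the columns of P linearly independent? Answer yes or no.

no

Row reduce P to echelon form.
R2 ← R2 − (6/7)·R1: [0, -30/7, 3]
R3 ← R3 + R1: [0, -10, 7]
R4 ← R4 − (2/7)·R1: [0, -10/7, 1]
R5 ← R5 + (5/7)·R1: [0, -10/7, 1]
R3 ← R3 − (7/3)·R2: [0, 0, 0]
R4 ← R4 − (1/3)·R2: [0, 0, 0]
R5 ← R5 − (1/3)·R2: [0, 0, 0]
2 pivots among 3 columns.
Only 2 < 3 pivot columns, so the columns are linearly dependent.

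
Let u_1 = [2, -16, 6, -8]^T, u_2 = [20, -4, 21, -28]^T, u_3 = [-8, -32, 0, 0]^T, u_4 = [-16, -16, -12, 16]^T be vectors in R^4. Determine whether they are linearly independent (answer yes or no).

no

Form the matrix with these vectors as rows and row reduce.
R2 ← R2 − (10)·R1: [0, 156, -39, 52]
R3 ← R3 + (4)·R1: [0, -96, 24, -32]
R4 ← R4 + (8)·R1: [0, -144, 36, -48]
R3 ← R3 + (8/13)·R2: [0, 0, 0, 0]
R4 ← R4 + (12/13)·R2: [0, 0, 0, 0]
2 nonzero rows, so the 4 vectors span a space of dimension 2.
Since 2 < 4, the vectors are linearly dependent.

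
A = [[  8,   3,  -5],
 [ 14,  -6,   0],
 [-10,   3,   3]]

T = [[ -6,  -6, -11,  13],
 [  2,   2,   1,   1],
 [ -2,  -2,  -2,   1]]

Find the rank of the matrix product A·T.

First compute AT:
[[-32, -32, -75, 102],
 [-96, -96, -160, 176],
 [ 60,  60, 107, -124]]
Now row reduce the product.
R2 ← R2 − (3)·R1: [0, 0, 65, -130]
R3 ← R3 + (15/8)·R1: [0, 0, -269/8, 269/4]
R3 ← R3 + (269/520)·R2: [0, 0, 0, 0]
2 nonzero rows, so rank(AT) = 2.

2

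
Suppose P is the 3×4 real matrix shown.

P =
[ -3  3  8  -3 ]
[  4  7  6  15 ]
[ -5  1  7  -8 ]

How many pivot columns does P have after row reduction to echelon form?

Row reduce to echelon form.
R2 ← R2 + (4/3)·R1: [0, 11, 50/3, 11]
R3 ← R3 − (5/3)·R1: [0, -4, -19/3, -3]
R3 ← R3 + (4/11)·R2: [0, 0, -3/11, 1]
Echelon form has 3 nonzero rows, so rank(P) = 3.
Each nonzero row contributes one pivot column: 3 pivot columns.

3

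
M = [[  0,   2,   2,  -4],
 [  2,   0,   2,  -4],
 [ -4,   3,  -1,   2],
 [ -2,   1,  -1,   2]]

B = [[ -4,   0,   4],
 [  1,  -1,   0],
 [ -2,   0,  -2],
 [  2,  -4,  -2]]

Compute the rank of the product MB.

2

First compute MB:
[[-10,  14,   4],
 [-20,  16,  12],
 [ 25, -11, -18],
 [ 15,  -9, -10]]
Now row reduce the product.
R2 ← R2 − (2)·R1: [0, -12, 4]
R3 ← R3 + (5/2)·R1: [0, 24, -8]
R4 ← R4 + (3/2)·R1: [0, 12, -4]
R3 ← R3 + (2)·R2: [0, 0, 0]
R4 ← R4 + R2: [0, 0, 0]
2 nonzero rows, so rank(MB) = 2.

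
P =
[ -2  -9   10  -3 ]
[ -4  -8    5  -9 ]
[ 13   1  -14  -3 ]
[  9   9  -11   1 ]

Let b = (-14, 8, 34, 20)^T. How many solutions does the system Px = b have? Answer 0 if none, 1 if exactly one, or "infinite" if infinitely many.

1

Row reduce the augmented matrix [P | b].
R2 ← R2 − (2)·R1: [0, 10, -15, -3, 36]
R3 ← R3 + (13/2)·R1: [0, -115/2, 51, -45/2, -57]
R4 ← R4 + (9/2)·R1: [0, -63/2, 34, -25/2, -43]
R3 ← R3 + (23/4)·R2: [0, 0, -141/4, -159/4, 150]
R4 ← R4 + (63/20)·R2: [0, 0, -53/4, -439/20, 352/5]
R4 ← R4 − (53/141)·R3: [0, 0, 0, -1647/235, 3294/235]
The echelon form has 4 nonzero rows, and every pivot lies in the first 4 columns, so rank(P) = rank([P|b]) = 4.
The system is consistent.
rank = 4 = number of unknowns, so the solution is unique.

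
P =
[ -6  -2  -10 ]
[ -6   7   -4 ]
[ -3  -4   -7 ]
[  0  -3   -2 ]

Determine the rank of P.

2

Row reduce to echelon form.
R2 ← R2 − R1: [0, 9, 6]
R3 ← R3 − (1/2)·R1: [0, -3, -2]
R3 ← R3 + (1/3)·R2: [0, 0, 0]
R4 ← R4 + (1/3)·R2: [0, 0, 0]
Echelon form has 2 nonzero rows, so rank(P) = 2.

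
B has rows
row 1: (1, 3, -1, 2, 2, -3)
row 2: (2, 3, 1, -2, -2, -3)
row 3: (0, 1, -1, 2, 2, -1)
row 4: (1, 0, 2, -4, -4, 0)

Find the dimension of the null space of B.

Row reduce to echelon form.
R2 ← R2 − (2)·R1: [0, -3, 3, -6, -6, 3]
R4 ← R4 − R1: [0, -3, 3, -6, -6, 3]
R3 ← R3 + (1/3)·R2: [0, 0, 0, 0, 0, 0]
R4 ← R4 − R2: [0, 0, 0, 0, 0, 0]
2 nonzero rows, so rank(B) = 2.
B has 6 columns; by rank–nullity, nullity = 6 − 2 = 4.

4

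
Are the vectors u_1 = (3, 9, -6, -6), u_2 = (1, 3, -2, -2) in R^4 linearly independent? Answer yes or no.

no

Form the matrix with these vectors as rows and row reduce.
R2 ← R2 − (1/3)·R1: [0, 0, 0, 0]
1 nonzero row, so the 2 vectors span a space of dimension 1.
Since 1 < 2, the vectors are linearly dependent.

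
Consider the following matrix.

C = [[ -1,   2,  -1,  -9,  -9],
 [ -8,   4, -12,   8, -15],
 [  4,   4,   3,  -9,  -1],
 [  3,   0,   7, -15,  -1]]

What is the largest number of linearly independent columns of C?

Row reduce to echelon form.
R2 ← R2 − (8)·R1: [0, -12, -4, 80, 57]
R3 ← R3 + (4)·R1: [0, 12, -1, -45, -37]
R4 ← R4 + (3)·R1: [0, 6, 4, -42, -28]
R3 ← R3 + R2: [0, 0, -5, 35, 20]
R4 ← R4 + (1/2)·R2: [0, 0, 2, -2, 1/2]
R4 ← R4 + (2/5)·R3: [0, 0, 0, 12, 17/2]
Echelon form has 4 nonzero rows, so rank(C) = 4.
The rank gives the maximum number of linearly independent columns: 4.

4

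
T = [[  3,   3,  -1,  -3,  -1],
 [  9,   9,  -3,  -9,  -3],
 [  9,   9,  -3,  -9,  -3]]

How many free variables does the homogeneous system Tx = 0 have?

4

Row reduce to echelon form.
R2 ← R2 − (3)·R1: [0, 0, 0, 0, 0]
R3 ← R3 − (3)·R1: [0, 0, 0, 0, 0]
1 nonzero row, so rank(T) = 1.
T has 5 columns; by rank–nullity, nullity = 5 − 1 = 4.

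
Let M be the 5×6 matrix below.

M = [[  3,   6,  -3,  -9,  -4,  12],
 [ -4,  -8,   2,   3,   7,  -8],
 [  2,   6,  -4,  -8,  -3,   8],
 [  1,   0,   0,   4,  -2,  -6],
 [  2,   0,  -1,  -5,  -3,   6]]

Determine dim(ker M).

1

Row reduce to echelon form.
R2 ← R2 + (4/3)·R1: [0, 0, -2, -9, 5/3, 8]
R3 ← R3 − (2/3)·R1: [0, 2, -2, -2, -1/3, 0]
R4 ← R4 − (1/3)·R1: [0, -2, 1, 7, -2/3, -10]
R5 ← R5 − (2/3)·R1: [0, -4, 1, 1, -1/3, -2]
Swap R2 ↔ R3
R4 ← R4 + R2: [0, 0, -1, 5, -1, -10]
R5 ← R5 + (2)·R2: [0, 0, -3, -3, -1, -2]
R4 ← R4 − (1/2)·R3: [0, 0, 0, 19/2, -11/6, -14]
R5 ← R5 − (3/2)·R3: [0, 0, 0, 21/2, -7/2, -14]
R5 ← R5 − (21/19)·R4: [0, 0, 0, 0, -28/19, 28/19]
5 nonzero rows, so rank(M) = 5.
M has 6 columns; by rank–nullity, nullity = 6 − 5 = 1.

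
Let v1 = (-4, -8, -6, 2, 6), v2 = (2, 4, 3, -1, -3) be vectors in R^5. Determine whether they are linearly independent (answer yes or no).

no

Form the matrix with these vectors as rows and row reduce.
R2 ← R2 + (1/2)·R1: [0, 0, 0, 0, 0]
1 nonzero row, so the 2 vectors span a space of dimension 1.
Since 1 < 2, the vectors are linearly dependent.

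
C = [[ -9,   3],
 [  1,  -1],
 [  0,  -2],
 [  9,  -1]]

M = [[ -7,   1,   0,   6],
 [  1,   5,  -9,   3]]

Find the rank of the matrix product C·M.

2

First compute CM:
[[ 66,   6, -27, -45],
 [ -8,  -4,   9,   3],
 [ -2, -10,  18,  -6],
 [-64,   4,   9,  51]]
Now row reduce the product.
R2 ← R2 + (4/33)·R1: [0, -36/11, 63/11, -27/11]
R3 ← R3 + (1/33)·R1: [0, -108/11, 189/11, -81/11]
R4 ← R4 + (32/33)·R1: [0, 108/11, -189/11, 81/11]
R3 ← R3 − (3)·R2: [0, 0, 0, 0]
R4 ← R4 + (3)·R2: [0, 0, 0, 0]
2 nonzero rows, so rank(CM) = 2.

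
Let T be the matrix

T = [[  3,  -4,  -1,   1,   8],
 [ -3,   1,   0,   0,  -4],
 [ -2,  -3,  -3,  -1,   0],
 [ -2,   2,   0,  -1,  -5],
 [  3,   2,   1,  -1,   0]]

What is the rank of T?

3

Row reduce to echelon form.
R2 ← R2 + R1: [0, -3, -1, 1, 4]
R3 ← R3 + (2/3)·R1: [0, -17/3, -11/3, -1/3, 16/3]
R4 ← R4 + (2/3)·R1: [0, -2/3, -2/3, -1/3, 1/3]
R5 ← R5 − R1: [0, 6, 2, -2, -8]
R3 ← R3 − (17/9)·R2: [0, 0, -16/9, -20/9, -20/9]
R4 ← R4 − (2/9)·R2: [0, 0, -4/9, -5/9, -5/9]
R5 ← R5 + (2)·R2: [0, 0, 0, 0, 0]
R4 ← R4 − (1/4)·R3: [0, 0, 0, 0, 0]
Echelon form has 3 nonzero rows, so rank(T) = 3.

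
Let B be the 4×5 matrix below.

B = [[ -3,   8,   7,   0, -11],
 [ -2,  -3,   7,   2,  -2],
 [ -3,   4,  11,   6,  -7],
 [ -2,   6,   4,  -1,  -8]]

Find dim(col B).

3

Row reduce to echelon form.
R2 ← R2 − (2/3)·R1: [0, -25/3, 7/3, 2, 16/3]
R3 ← R3 − R1: [0, -4, 4, 6, 4]
R4 ← R4 − (2/3)·R1: [0, 2/3, -2/3, -1, -2/3]
R3 ← R3 − (12/25)·R2: [0, 0, 72/25, 126/25, 36/25]
R4 ← R4 + (2/25)·R2: [0, 0, -12/25, -21/25, -6/25]
R4 ← R4 + (1/6)·R3: [0, 0, 0, 0, 0]
Echelon form has 3 nonzero rows, so rank(B) = 3.
The column space has dimension equal to the rank: 3.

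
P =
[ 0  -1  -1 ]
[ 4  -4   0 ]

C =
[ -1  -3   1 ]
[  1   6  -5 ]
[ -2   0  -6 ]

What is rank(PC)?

First compute PC:
[[  1,  -6,  11],
 [ -8, -36,  24]]
Now row reduce the product.
R2 ← R2 + (8)·R1: [0, -84, 112]
2 nonzero rows, so rank(PC) = 2.

2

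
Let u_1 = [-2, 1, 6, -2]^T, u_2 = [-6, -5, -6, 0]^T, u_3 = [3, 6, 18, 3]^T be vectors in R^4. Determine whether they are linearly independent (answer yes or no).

yes

Form the matrix with these vectors as rows and row reduce.
R2 ← R2 − (3)·R1: [0, -8, -24, 6]
R3 ← R3 + (3/2)·R1: [0, 15/2, 27, 0]
R3 ← R3 + (15/16)·R2: [0, 0, 9/2, 45/8]
3 nonzero rows, so the 3 vectors span a space of dimension 3.
Since 3 = 3, the vectors are linearly independent.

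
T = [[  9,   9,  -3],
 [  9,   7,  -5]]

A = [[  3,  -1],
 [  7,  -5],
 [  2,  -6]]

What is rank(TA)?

2

First compute TA:
[[ 84, -36],
 [ 66, -14]]
Now row reduce the product.
R2 ← R2 − (11/14)·R1: [0, 100/7]
2 nonzero rows, so rank(TA) = 2.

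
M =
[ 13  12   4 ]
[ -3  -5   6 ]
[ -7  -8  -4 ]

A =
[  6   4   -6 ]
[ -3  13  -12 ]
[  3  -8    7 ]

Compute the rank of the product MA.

First compute MA:
[[ 54, 176, -194],
 [ 15, -125, 120],
 [-30, -100, 110]]
Now row reduce the product.
R2 ← R2 − (5/18)·R1: [0, -1565/9, 1565/9]
R3 ← R3 + (5/9)·R1: [0, -20/9, 20/9]
R3 ← R3 − (4/313)·R2: [0, 0, 0]
2 nonzero rows, so rank(MA) = 2.

2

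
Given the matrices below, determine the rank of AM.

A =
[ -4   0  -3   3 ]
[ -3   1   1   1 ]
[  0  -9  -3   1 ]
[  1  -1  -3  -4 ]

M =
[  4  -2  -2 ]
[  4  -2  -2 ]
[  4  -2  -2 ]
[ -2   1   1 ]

First compute AM:
[[-34,  17,  17],
 [ -6,   3,   3],
 [-50,  25,  25],
 [ -4,   2,   2]]
Now row reduce the product.
R2 ← R2 − (3/17)·R1: [0, 0, 0]
R3 ← R3 − (25/17)·R1: [0, 0, 0]
R4 ← R4 − (2/17)·R1: [0, 0, 0]
1 nonzero row, so rank(AM) = 1.

1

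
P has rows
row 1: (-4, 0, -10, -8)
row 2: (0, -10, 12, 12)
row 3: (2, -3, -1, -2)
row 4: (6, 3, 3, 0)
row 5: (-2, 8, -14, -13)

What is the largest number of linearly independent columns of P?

3

Row reduce to echelon form.
R3 ← R3 + (1/2)·R1: [0, -3, -6, -6]
R4 ← R4 + (3/2)·R1: [0, 3, -12, -12]
R5 ← R5 − (1/2)·R1: [0, 8, -9, -9]
R3 ← R3 − (3/10)·R2: [0, 0, -48/5, -48/5]
R4 ← R4 + (3/10)·R2: [0, 0, -42/5, -42/5]
R5 ← R5 + (4/5)·R2: [0, 0, 3/5, 3/5]
R4 ← R4 − (7/8)·R3: [0, 0, 0, 0]
R5 ← R5 + (1/16)·R3: [0, 0, 0, 0]
Echelon form has 3 nonzero rows, so rank(P) = 3.
The rank gives the maximum number of linearly independent columns: 3.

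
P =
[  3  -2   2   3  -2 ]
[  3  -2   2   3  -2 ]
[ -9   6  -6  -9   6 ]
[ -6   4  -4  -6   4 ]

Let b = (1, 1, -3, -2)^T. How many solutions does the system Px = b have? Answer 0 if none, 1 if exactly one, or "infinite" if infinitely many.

Row reduce the augmented matrix [P | b].
R2 ← R2 − R1: [0, 0, 0, 0, 0, 0]
R3 ← R3 + (3)·R1: [0, 0, 0, 0, 0, 0]
R4 ← R4 + (2)·R1: [0, 0, 0, 0, 0, 0]
The echelon form has 1 nonzero rows, and every pivot lies in the first 5 columns, so rank(P) = rank([P|b]) = 1.
The system is consistent.
rank = 1 < 5 unknowns, so there are infinitely many solutions.

infinite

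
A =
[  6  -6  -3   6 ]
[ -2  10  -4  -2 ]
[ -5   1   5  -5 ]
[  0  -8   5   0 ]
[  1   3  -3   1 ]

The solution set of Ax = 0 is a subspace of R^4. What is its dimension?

2

Row reduce to echelon form.
R2 ← R2 + (1/3)·R1: [0, 8, -5, 0]
R3 ← R3 + (5/6)·R1: [0, -4, 5/2, 0]
R5 ← R5 − (1/6)·R1: [0, 4, -5/2, 0]
R3 ← R3 + (1/2)·R2: [0, 0, 0, 0]
R4 ← R4 + R2: [0, 0, 0, 0]
R5 ← R5 − (1/2)·R2: [0, 0, 0, 0]
2 nonzero rows, so rank(A) = 2.
A has 4 columns; by rank–nullity, nullity = 4 − 2 = 2.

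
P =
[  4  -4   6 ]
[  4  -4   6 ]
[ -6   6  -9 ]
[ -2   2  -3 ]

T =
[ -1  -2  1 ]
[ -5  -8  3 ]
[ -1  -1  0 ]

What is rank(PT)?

1

First compute PT:
[[ 10,  18,  -8],
 [ 10,  18,  -8],
 [-15, -27,  12],
 [ -5,  -9,   4]]
Now row reduce the product.
R2 ← R2 − R1: [0, 0, 0]
R3 ← R3 + (3/2)·R1: [0, 0, 0]
R4 ← R4 + (1/2)·R1: [0, 0, 0]
1 nonzero row, so rank(PT) = 1.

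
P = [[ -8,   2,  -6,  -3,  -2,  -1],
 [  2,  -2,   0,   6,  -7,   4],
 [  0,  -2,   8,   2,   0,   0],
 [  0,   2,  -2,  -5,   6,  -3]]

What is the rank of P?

3

Row reduce to echelon form.
R2 ← R2 + (1/4)·R1: [0, -3/2, -3/2, 21/4, -15/2, 15/4]
R3 ← R3 − (4/3)·R2: [0, 0, 10, -5, 10, -5]
R4 ← R4 + (4/3)·R2: [0, 0, -4, 2, -4, 2]
R4 ← R4 + (2/5)·R3: [0, 0, 0, 0, 0, 0]
Echelon form has 3 nonzero rows, so rank(P) = 3.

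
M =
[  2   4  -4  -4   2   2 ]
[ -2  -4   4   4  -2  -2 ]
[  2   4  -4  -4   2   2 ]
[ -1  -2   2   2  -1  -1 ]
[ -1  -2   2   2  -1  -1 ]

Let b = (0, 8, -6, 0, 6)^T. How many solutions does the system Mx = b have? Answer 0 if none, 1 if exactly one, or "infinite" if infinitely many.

0

Row reduce the augmented matrix [M | b].
R2 ← R2 + R1: [0, 0, 0, 0, 0, 0, 8]
R3 ← R3 − R1: [0, 0, 0, 0, 0, 0, -6]
R4 ← R4 + (1/2)·R1: [0, 0, 0, 0, 0, 0, 0]
R5 ← R5 + (1/2)·R1: [0, 0, 0, 0, 0, 0, 6]
R3 ← R3 + (3/4)·R2: [0, 0, 0, 0, 0, 0, 0]
R5 ← R5 − (3/4)·R2: [0, 0, 0, 0, 0, 0, 0]
The echelon form has 2 nonzero rows; the last pivot sits in the augmented column, so rank(M) = 1 but rank([M|b]) = 2.
Since the ranks differ, the system is inconsistent.
It has no solutions.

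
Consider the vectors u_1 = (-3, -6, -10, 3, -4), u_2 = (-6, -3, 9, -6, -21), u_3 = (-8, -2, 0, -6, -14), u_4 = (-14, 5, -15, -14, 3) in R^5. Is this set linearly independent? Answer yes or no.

yes

Form the matrix with these vectors as rows and row reduce.
R2 ← R2 − (2)·R1: [0, 9, 29, -12, -13]
R3 ← R3 − (8/3)·R1: [0, 14, 80/3, -14, -10/3]
R4 ← R4 − (14/3)·R1: [0, 33, 95/3, -28, 65/3]
R3 ← R3 − (14/9)·R2: [0, 0, -166/9, 14/3, 152/9]
R4 ← R4 − (11/3)·R2: [0, 0, -224/3, 16, 208/3]
R4 ← R4 − (336/83)·R3: [0, 0, 0, -240/83, 80/83]
4 nonzero rows, so the 4 vectors span a space of dimension 4.
Since 4 = 4, the vectors are linearly independent.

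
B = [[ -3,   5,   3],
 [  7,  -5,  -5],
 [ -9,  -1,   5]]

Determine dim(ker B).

Row reduce to echelon form.
R2 ← R2 + (7/3)·R1: [0, 20/3, 2]
R3 ← R3 − (3)·R1: [0, -16, -4]
R3 ← R3 + (12/5)·R2: [0, 0, 4/5]
3 nonzero rows, so rank(B) = 3.
B has 3 columns; by rank–nullity, nullity = 3 − 3 = 0.

0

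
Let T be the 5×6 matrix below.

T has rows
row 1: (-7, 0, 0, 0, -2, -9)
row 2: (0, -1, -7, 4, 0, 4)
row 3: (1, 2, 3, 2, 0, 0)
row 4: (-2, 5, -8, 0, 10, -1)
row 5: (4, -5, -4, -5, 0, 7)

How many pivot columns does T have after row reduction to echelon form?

4

Row reduce to echelon form.
R3 ← R3 + (1/7)·R1: [0, 2, 3, 2, -2/7, -9/7]
R4 ← R4 − (2/7)·R1: [0, 5, -8, 0, 74/7, 11/7]
R5 ← R5 + (4/7)·R1: [0, -5, -4, -5, -8/7, 13/7]
R3 ← R3 + (2)·R2: [0, 0, -11, 10, -2/7, 47/7]
R4 ← R4 + (5)·R2: [0, 0, -43, 20, 74/7, 151/7]
R5 ← R5 − (5)·R2: [0, 0, 31, -25, -8/7, -127/7]
R4 ← R4 − (43/11)·R3: [0, 0, 0, -210/11, 900/77, -360/77]
R5 ← R5 + (31/11)·R3: [0, 0, 0, 35/11, -150/77, 60/77]
R5 ← R5 + (1/6)·R4: [0, 0, 0, 0, 0, 0]
Echelon form has 4 nonzero rows, so rank(T) = 4.
Each nonzero row contributes one pivot column: 4 pivot columns.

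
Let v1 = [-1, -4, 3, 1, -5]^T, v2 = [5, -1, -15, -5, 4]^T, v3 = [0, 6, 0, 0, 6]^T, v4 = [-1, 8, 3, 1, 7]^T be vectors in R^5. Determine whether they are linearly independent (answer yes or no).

no

Form the matrix with these vectors as rows and row reduce.
R2 ← R2 + (5)·R1: [0, -21, 0, 0, -21]
R4 ← R4 − R1: [0, 12, 0, 0, 12]
R3 ← R3 + (2/7)·R2: [0, 0, 0, 0, 0]
R4 ← R4 + (4/7)·R2: [0, 0, 0, 0, 0]
2 nonzero rows, so the 4 vectors span a space of dimension 2.
Since 2 < 4, the vectors are linearly dependent.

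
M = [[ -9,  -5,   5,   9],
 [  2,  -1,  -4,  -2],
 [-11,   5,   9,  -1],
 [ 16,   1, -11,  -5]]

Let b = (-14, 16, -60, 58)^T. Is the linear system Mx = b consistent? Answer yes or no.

yes

Row reduce the augmented matrix [M | b].
R2 ← R2 + (2/9)·R1: [0, -19/9, -26/9, 0, 116/9]
R3 ← R3 − (11/9)·R1: [0, 100/9, 26/9, -12, -386/9]
R4 ← R4 + (16/9)·R1: [0, -71/9, -19/9, 11, 298/9]
R3 ← R3 + (100/19)·R2: [0, 0, -234/19, -12, 474/19]
R4 ← R4 − (71/19)·R2: [0, 0, 165/19, 11, -286/19]
R4 ← R4 + (55/78)·R3: [0, 0, 0, 33/13, 33/13]
The echelon form has 4 nonzero rows, and every pivot lies in the first 4 columns, so rank(M) = rank([M|b]) = 4.
The system is consistent.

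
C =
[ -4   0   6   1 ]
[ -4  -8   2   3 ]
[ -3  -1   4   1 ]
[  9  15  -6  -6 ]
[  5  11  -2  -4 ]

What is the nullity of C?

2

Row reduce to echelon form.
R2 ← R2 − R1: [0, -8, -4, 2]
R3 ← R3 − (3/4)·R1: [0, -1, -1/2, 1/4]
R4 ← R4 + (9/4)·R1: [0, 15, 15/2, -15/4]
R5 ← R5 + (5/4)·R1: [0, 11, 11/2, -11/4]
R3 ← R3 − (1/8)·R2: [0, 0, 0, 0]
R4 ← R4 + (15/8)·R2: [0, 0, 0, 0]
R5 ← R5 + (11/8)·R2: [0, 0, 0, 0]
2 nonzero rows, so rank(C) = 2.
C has 4 columns; by rank–nullity, nullity = 4 − 2 = 2.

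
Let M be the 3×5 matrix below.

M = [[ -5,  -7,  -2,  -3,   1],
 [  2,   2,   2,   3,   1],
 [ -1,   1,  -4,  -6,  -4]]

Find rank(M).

2

Row reduce to echelon form.
R2 ← R2 + (2/5)·R1: [0, -4/5, 6/5, 9/5, 7/5]
R3 ← R3 − (1/5)·R1: [0, 12/5, -18/5, -27/5, -21/5]
R3 ← R3 + (3)·R2: [0, 0, 0, 0, 0]
Echelon form has 2 nonzero rows, so rank(M) = 2.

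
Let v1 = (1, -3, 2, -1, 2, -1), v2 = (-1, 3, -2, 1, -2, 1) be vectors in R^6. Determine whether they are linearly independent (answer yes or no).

no

Form the matrix with these vectors as rows and row reduce.
R2 ← R2 + R1: [0, 0, 0, 0, 0, 0]
1 nonzero row, so the 2 vectors span a space of dimension 1.
Since 1 < 2, the vectors are linearly dependent.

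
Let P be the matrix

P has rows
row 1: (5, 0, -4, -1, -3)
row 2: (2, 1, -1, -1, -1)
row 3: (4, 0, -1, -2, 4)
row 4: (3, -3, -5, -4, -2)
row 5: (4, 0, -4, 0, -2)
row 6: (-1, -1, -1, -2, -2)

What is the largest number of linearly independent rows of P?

5

Row reduce to echelon form.
R2 ← R2 − (2/5)·R1: [0, 1, 3/5, -3/5, 1/5]
R3 ← R3 − (4/5)·R1: [0, 0, 11/5, -6/5, 32/5]
R4 ← R4 − (3/5)·R1: [0, -3, -13/5, -17/5, -1/5]
R5 ← R5 − (4/5)·R1: [0, 0, -4/5, 4/5, 2/5]
R6 ← R6 + (1/5)·R1: [0, -1, -9/5, -11/5, -13/5]
R4 ← R4 + (3)·R2: [0, 0, -4/5, -26/5, 2/5]
R6 ← R6 + R2: [0, 0, -6/5, -14/5, -12/5]
R4 ← R4 + (4/11)·R3: [0, 0, 0, -62/11, 30/11]
R5 ← R5 + (4/11)·R3: [0, 0, 0, 4/11, 30/11]
R6 ← R6 + (6/11)·R3: [0, 0, 0, -38/11, 12/11]
R5 ← R5 + (2/31)·R4: [0, 0, 0, 0, 90/31]
R6 ← R6 − (19/31)·R4: [0, 0, 0, 0, -18/31]
R6 ← R6 + (1/5)·R5: [0, 0, 0, 0, 0]
Echelon form has 5 nonzero rows, so rank(P) = 5.
The rank gives the maximum number of linearly independent rows: 5.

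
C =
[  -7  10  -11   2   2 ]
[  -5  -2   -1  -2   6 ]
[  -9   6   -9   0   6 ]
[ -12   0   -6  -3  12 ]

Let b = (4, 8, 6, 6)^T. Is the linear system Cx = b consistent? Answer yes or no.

Row reduce the augmented matrix [C | b].
R2 ← R2 − (5/7)·R1: [0, -64/7, 48/7, -24/7, 32/7, 36/7]
R3 ← R3 − (9/7)·R1: [0, -48/7, 36/7, -18/7, 24/7, 6/7]
R4 ← R4 − (12/7)·R1: [0, -120/7, 90/7, -45/7, 60/7, -6/7]
R3 ← R3 − (3/4)·R2: [0, 0, 0, 0, 0, -3]
R4 ← R4 − (15/8)·R2: [0, 0, 0, 0, 0, -21/2]
R4 ← R4 − (7/2)·R3: [0, 0, 0, 0, 0, 0]
The echelon form has 3 nonzero rows; the last pivot sits in the augmented column, so rank(C) = 2 but rank([C|b]) = 3.
Since the ranks differ, the system is inconsistent.

no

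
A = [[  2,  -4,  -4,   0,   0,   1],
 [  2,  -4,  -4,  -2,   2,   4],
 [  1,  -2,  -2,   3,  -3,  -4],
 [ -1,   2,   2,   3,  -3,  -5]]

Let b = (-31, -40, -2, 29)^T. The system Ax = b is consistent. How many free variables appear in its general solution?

4

Row reduce the augmented matrix [A | b].
R2 ← R2 − R1: [0, 0, 0, -2, 2, 3, -9]
R3 ← R3 − (1/2)·R1: [0, 0, 0, 3, -3, -9/2, 27/2]
R4 ← R4 + (1/2)·R1: [0, 0, 0, 3, -3, -9/2, 27/2]
R3 ← R3 + (3/2)·R2: [0, 0, 0, 0, 0, 0, 0]
R4 ← R4 + (3/2)·R2: [0, 0, 0, 0, 0, 0, 0]
The echelon form has 2 nonzero rows, and every pivot lies in the first 6 columns, so rank(A) = rank([A|b]) = 2.
The system is consistent.
Free variables = (unknowns) − (rank) = 6 − 2 = 4.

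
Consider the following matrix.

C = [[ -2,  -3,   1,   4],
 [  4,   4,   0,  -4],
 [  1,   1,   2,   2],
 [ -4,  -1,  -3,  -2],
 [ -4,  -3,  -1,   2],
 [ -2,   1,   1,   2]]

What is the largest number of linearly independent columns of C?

Row reduce to echelon form.
R2 ← R2 + (2)·R1: [0, -2, 2, 4]
R3 ← R3 + (1/2)·R1: [0, -1/2, 5/2, 4]
R4 ← R4 − (2)·R1: [0, 5, -5, -10]
R5 ← R5 − (2)·R1: [0, 3, -3, -6]
R6 ← R6 − R1: [0, 4, 0, -2]
R3 ← R3 − (1/4)·R2: [0, 0, 2, 3]
R4 ← R4 + (5/2)·R2: [0, 0, 0, 0]
R5 ← R5 + (3/2)·R2: [0, 0, 0, 0]
R6 ← R6 + (2)·R2: [0, 0, 4, 6]
R6 ← R6 − (2)·R3: [0, 0, 0, 0]
Echelon form has 3 nonzero rows, so rank(C) = 3.
The rank gives the maximum number of linearly independent columns: 3.

3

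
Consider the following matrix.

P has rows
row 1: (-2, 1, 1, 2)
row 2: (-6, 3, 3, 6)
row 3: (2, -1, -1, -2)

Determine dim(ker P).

3

Row reduce to echelon form.
R2 ← R2 − (3)·R1: [0, 0, 0, 0]
R3 ← R3 + R1: [0, 0, 0, 0]
1 nonzero row, so rank(P) = 1.
P has 4 columns; by rank–nullity, nullity = 4 − 1 = 3.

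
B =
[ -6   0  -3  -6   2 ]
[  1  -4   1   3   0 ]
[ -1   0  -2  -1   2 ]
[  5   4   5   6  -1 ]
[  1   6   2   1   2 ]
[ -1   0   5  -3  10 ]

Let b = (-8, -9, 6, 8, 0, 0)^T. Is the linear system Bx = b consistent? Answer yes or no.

no

Row reduce the augmented matrix [B | b].
R2 ← R2 + (1/6)·R1: [0, -4, 1/2, 2, 1/3, -31/3]
R3 ← R3 − (1/6)·R1: [0, 0, -3/2, 0, 5/3, 22/3]
R4 ← R4 + (5/6)·R1: [0, 4, 5/2, 1, 2/3, 4/3]
R5 ← R5 + (1/6)·R1: [0, 6, 3/2, 0, 7/3, -4/3]
R6 ← R6 − (1/6)·R1: [0, 0, 11/2, -2, 29/3, 4/3]
R4 ← R4 + R2: [0, 0, 3, 3, 1, -9]
R5 ← R5 + (3/2)·R2: [0, 0, 9/4, 3, 17/6, -101/6]
R4 ← R4 + (2)·R3: [0, 0, 0, 3, 13/3, 17/3]
R5 ← R5 + (3/2)·R3: [0, 0, 0, 3, 16/3, -35/6]
R6 ← R6 + (11/3)·R3: [0, 0, 0, -2, 142/9, 254/9]
R5 ← R5 − R4: [0, 0, 0, 0, 1, -23/2]
R6 ← R6 + (2/3)·R4: [0, 0, 0, 0, 56/3, 32]
R6 ← R6 − (56/3)·R5: [0, 0, 0, 0, 0, 740/3]
The echelon form has 6 nonzero rows; the last pivot sits in the augmented column, so rank(B) = 5 but rank([B|b]) = 6.
Since the ranks differ, the system is inconsistent.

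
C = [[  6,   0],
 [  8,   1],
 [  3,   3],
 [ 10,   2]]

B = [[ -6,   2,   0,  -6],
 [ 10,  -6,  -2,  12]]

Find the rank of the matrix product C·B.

First compute CB:
[[-36,  12,   0, -36],
 [-38,  10,  -2, -36],
 [ 12, -12,  -6,  18],
 [-40,   8,  -4, -36]]
Now row reduce the product.
R2 ← R2 − (19/18)·R1: [0, -8/3, -2, 2]
R3 ← R3 + (1/3)·R1: [0, -8, -6, 6]
R4 ← R4 − (10/9)·R1: [0, -16/3, -4, 4]
R3 ← R3 − (3)·R2: [0, 0, 0, 0]
R4 ← R4 − (2)·R2: [0, 0, 0, 0]
2 nonzero rows, so rank(CB) = 2.

2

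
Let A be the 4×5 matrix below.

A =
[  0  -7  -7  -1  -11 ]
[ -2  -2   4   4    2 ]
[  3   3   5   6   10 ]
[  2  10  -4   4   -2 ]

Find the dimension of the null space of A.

Row reduce to echelon form.
Swap R1 ↔ R2
R3 ← R3 + (3/2)·R1: [0, 0, 11, 12, 13]
R4 ← R4 + R1: [0, 8, 0, 8, 0]
R4 ← R4 + (8/7)·R2: [0, 0, -8, 48/7, -88/7]
R4 ← R4 + (8/11)·R3: [0, 0, 0, 1200/77, -240/77]
4 nonzero rows, so rank(A) = 4.
A has 5 columns; by rank–nullity, nullity = 5 − 4 = 1.

1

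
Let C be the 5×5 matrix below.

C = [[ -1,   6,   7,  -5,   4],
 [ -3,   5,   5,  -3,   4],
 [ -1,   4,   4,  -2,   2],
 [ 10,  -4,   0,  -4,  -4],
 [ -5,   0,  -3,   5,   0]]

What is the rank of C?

Row reduce to echelon form.
R2 ← R2 − (3)·R1: [0, -13, -16, 12, -8]
R3 ← R3 − R1: [0, -2, -3, 3, -2]
R4 ← R4 + (10)·R1: [0, 56, 70, -54, 36]
R5 ← R5 − (5)·R1: [0, -30, -38, 30, -20]
R3 ← R3 − (2/13)·R2: [0, 0, -7/13, 15/13, -10/13]
R4 ← R4 + (56/13)·R2: [0, 0, 14/13, -30/13, 20/13]
R5 ← R5 − (30/13)·R2: [0, 0, -14/13, 30/13, -20/13]
R4 ← R4 + (2)·R3: [0, 0, 0, 0, 0]
R5 ← R5 − (2)·R3: [0, 0, 0, 0, 0]
Echelon form has 3 nonzero rows, so rank(C) = 3.

3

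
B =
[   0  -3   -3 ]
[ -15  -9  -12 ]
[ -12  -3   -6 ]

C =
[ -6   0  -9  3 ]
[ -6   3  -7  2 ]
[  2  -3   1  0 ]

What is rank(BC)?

First compute BC:
[[ 12,   0,  18,  -6],
 [120,   9, 186, -63],
 [ 78,   9, 123, -42]]
Now row reduce the product.
R2 ← R2 − (10)·R1: [0, 9, 6, -3]
R3 ← R3 − (13/2)·R1: [0, 9, 6, -3]
R3 ← R3 − R2: [0, 0, 0, 0]
2 nonzero rows, so rank(BC) = 2.

2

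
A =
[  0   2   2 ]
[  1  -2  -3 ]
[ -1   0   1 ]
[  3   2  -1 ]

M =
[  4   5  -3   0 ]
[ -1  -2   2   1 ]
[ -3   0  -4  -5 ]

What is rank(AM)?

First compute AM:
[[ -8,  -4,  -4,  -8],
 [ 15,   9,   5,  13],
 [ -7,  -5,  -1,  -5],
 [ 13,  11,  -1,   7]]
Now row reduce the product.
R2 ← R2 + (15/8)·R1: [0, 3/2, -5/2, -2]
R3 ← R3 − (7/8)·R1: [0, -3/2, 5/2, 2]
R4 ← R4 + (13/8)·R1: [0, 9/2, -15/2, -6]
R3 ← R3 + R2: [0, 0, 0, 0]
R4 ← R4 − (3)·R2: [0, 0, 0, 0]
2 nonzero rows, so rank(AM) = 2.

2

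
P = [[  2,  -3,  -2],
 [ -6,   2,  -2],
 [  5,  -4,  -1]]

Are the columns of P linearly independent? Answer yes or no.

Row reduce P to echelon form.
R2 ← R2 + (3)·R1: [0, -7, -8]
R3 ← R3 − (5/2)·R1: [0, 7/2, 4]
R3 ← R3 + (1/2)·R2: [0, 0, 0]
2 pivots among 3 columns.
Only 2 < 3 pivot columns, so the columns are linearly dependent.

no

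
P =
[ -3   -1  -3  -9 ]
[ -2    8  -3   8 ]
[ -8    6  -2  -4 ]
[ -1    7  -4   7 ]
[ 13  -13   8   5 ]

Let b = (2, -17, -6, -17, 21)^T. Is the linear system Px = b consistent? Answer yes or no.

Row reduce the augmented matrix [P | b].
R2 ← R2 − (2/3)·R1: [0, 26/3, -1, 14, -55/3]
R3 ← R3 − (8/3)·R1: [0, 26/3, 6, 20, -34/3]
R4 ← R4 − (1/3)·R1: [0, 22/3, -3, 10, -53/3]
R5 ← R5 + (13/3)·R1: [0, -52/3, -5, -34, 89/3]
R3 ← R3 − R2: [0, 0, 7, 6, 7]
R4 ← R4 − (11/13)·R2: [0, 0, -28/13, -24/13, -28/13]
R5 ← R5 + (2)·R2: [0, 0, -7, -6, -7]
R4 ← R4 + (4/13)·R3: [0, 0, 0, 0, 0]
R5 ← R5 + R3: [0, 0, 0, 0, 0]
The echelon form has 3 nonzero rows, and every pivot lies in the first 4 columns, so rank(P) = rank([P|b]) = 3.
The system is consistent.

yes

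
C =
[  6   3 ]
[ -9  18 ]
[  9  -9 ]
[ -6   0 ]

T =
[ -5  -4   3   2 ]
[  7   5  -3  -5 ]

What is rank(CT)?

First compute CT:
[[ -9,  -9,   9,  -3],
 [171, 126, -81, -108],
 [-108, -81,  54,  63],
 [ 30,  24, -18, -12]]
Now row reduce the product.
R2 ← R2 + (19)·R1: [0, -45, 90, -165]
R3 ← R3 − (12)·R1: [0, 27, -54, 99]
R4 ← R4 + (10/3)·R1: [0, -6, 12, -22]
R3 ← R3 + (3/5)·R2: [0, 0, 0, 0]
R4 ← R4 − (2/15)·R2: [0, 0, 0, 0]
2 nonzero rows, so rank(CT) = 2.

2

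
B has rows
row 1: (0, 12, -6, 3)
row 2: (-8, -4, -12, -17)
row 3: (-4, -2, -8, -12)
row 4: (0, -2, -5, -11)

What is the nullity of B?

Row reduce to echelon form.
Swap R1 ↔ R2
R3 ← R3 − (1/2)·R1: [0, 0, -2, -7/2]
R4 ← R4 + (1/6)·R2: [0, 0, -6, -21/2]
R4 ← R4 − (3)·R3: [0, 0, 0, 0]
3 nonzero rows, so rank(B) = 3.
B has 4 columns; by rank–nullity, nullity = 4 − 3 = 1.

1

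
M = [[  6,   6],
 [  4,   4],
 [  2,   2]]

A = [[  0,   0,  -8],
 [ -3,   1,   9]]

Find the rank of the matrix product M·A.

1

First compute MA:
[[-18,   6,   6],
 [-12,   4,   4],
 [ -6,   2,   2]]
Now row reduce the product.
R2 ← R2 − (2/3)·R1: [0, 0, 0]
R3 ← R3 − (1/3)·R1: [0, 0, 0]
1 nonzero row, so rank(MA) = 1.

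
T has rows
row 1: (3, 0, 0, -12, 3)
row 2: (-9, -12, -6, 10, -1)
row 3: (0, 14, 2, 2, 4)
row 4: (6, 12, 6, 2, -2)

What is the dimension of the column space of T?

3

Row reduce to echelon form.
R2 ← R2 + (3)·R1: [0, -12, -6, -26, 8]
R4 ← R4 − (2)·R1: [0, 12, 6, 26, -8]
R3 ← R3 + (7/6)·R2: [0, 0, -5, -85/3, 40/3]
R4 ← R4 + R2: [0, 0, 0, 0, 0]
Echelon form has 3 nonzero rows, so rank(T) = 3.
The column space has dimension equal to the rank: 3.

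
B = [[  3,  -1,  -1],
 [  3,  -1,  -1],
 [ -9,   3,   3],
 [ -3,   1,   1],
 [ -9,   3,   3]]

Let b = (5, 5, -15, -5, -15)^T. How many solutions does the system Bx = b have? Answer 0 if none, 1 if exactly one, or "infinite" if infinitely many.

Row reduce the augmented matrix [B | b].
R2 ← R2 − R1: [0, 0, 0, 0]
R3 ← R3 + (3)·R1: [0, 0, 0, 0]
R4 ← R4 + R1: [0, 0, 0, 0]
R5 ← R5 + (3)·R1: [0, 0, 0, 0]
The echelon form has 1 nonzero rows, and every pivot lies in the first 3 columns, so rank(B) = rank([B|b]) = 1.
The system is consistent.
rank = 1 < 3 unknowns, so there are infinitely many solutions.

infinite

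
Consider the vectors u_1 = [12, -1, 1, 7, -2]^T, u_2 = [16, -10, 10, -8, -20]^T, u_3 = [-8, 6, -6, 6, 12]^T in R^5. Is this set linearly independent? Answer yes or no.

Form the matrix with these vectors as rows and row reduce.
R2 ← R2 − (4/3)·R1: [0, -26/3, 26/3, -52/3, -52/3]
R3 ← R3 + (2/3)·R1: [0, 16/3, -16/3, 32/3, 32/3]
R3 ← R3 + (8/13)·R2: [0, 0, 0, 0, 0]
2 nonzero rows, so the 3 vectors span a space of dimension 2.
Since 2 < 3, the vectors are linearly dependent.

no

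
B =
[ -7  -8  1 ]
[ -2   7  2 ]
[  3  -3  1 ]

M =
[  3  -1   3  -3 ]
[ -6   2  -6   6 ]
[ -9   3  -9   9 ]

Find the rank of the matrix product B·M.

First compute BM:
[[ 18,  -6,  18, -18],
 [-66,  22, -66,  66],
 [ 18,  -6,  18, -18]]
Now row reduce the product.
R2 ← R2 + (11/3)·R1: [0, 0, 0, 0]
R3 ← R3 − R1: [0, 0, 0, 0]
1 nonzero row, so rank(BM) = 1.

1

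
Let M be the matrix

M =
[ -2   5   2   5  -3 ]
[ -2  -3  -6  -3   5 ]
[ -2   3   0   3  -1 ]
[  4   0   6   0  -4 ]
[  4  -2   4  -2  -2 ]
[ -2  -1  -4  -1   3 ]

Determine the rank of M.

2

Row reduce to echelon form.
R2 ← R2 − R1: [0, -8, -8, -8, 8]
R3 ← R3 − R1: [0, -2, -2, -2, 2]
R4 ← R4 + (2)·R1: [0, 10, 10, 10, -10]
R5 ← R5 + (2)·R1: [0, 8, 8, 8, -8]
R6 ← R6 − R1: [0, -6, -6, -6, 6]
R3 ← R3 − (1/4)·R2: [0, 0, 0, 0, 0]
R4 ← R4 + (5/4)·R2: [0, 0, 0, 0, 0]
R5 ← R5 + R2: [0, 0, 0, 0, 0]
R6 ← R6 − (3/4)·R2: [0, 0, 0, 0, 0]
Echelon form has 2 nonzero rows, so rank(M) = 2.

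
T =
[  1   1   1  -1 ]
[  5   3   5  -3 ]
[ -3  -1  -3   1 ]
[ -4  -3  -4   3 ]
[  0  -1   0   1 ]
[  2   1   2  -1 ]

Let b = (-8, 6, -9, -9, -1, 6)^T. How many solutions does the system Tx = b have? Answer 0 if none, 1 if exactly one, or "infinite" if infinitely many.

0

Row reduce the augmented matrix [T | b].
R2 ← R2 − (5)·R1: [0, -2, 0, 2, 46]
R3 ← R3 + (3)·R1: [0, 2, 0, -2, -33]
R4 ← R4 + (4)·R1: [0, 1, 0, -1, -41]
R6 ← R6 − (2)·R1: [0, -1, 0, 1, 22]
R3 ← R3 + R2: [0, 0, 0, 0, 13]
R4 ← R4 + (1/2)·R2: [0, 0, 0, 0, -18]
R5 ← R5 − (1/2)·R2: [0, 0, 0, 0, -24]
R6 ← R6 − (1/2)·R2: [0, 0, 0, 0, -1]
R4 ← R4 + (18/13)·R3: [0, 0, 0, 0, 0]
R5 ← R5 + (24/13)·R3: [0, 0, 0, 0, 0]
R6 ← R6 + (1/13)·R3: [0, 0, 0, 0, 0]
The echelon form has 3 nonzero rows; the last pivot sits in the augmented column, so rank(T) = 2 but rank([T|b]) = 3.
Since the ranks differ, the system is inconsistent.
It has no solutions.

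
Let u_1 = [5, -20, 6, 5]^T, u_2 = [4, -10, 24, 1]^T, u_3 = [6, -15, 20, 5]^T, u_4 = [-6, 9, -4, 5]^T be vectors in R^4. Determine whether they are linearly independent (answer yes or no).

Form the matrix with these vectors as rows and row reduce.
R2 ← R2 − (4/5)·R1: [0, 6, 96/5, -3]
R3 ← R3 − (6/5)·R1: [0, 9, 64/5, -1]
R4 ← R4 + (6/5)·R1: [0, -15, 16/5, 11]
R3 ← R3 − (3/2)·R2: [0, 0, -16, 7/2]
R4 ← R4 + (5/2)·R2: [0, 0, 256/5, 7/2]
R4 ← R4 + (16/5)·R3: [0, 0, 0, 147/10]
4 nonzero rows, so the 4 vectors span a space of dimension 4.
Since 4 = 4, the vectors are linearly independent.

yes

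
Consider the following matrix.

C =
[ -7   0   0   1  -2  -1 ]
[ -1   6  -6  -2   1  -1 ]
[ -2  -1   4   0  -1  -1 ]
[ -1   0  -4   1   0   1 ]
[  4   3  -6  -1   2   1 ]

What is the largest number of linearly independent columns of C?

3

Row reduce to echelon form.
R2 ← R2 − (1/7)·R1: [0, 6, -6, -15/7, 9/7, -6/7]
R3 ← R3 − (2/7)·R1: [0, -1, 4, -2/7, -3/7, -5/7]
R4 ← R4 − (1/7)·R1: [0, 0, -4, 6/7, 2/7, 8/7]
R5 ← R5 + (4/7)·R1: [0, 3, -6, -3/7, 6/7, 3/7]
R3 ← R3 + (1/6)·R2: [0, 0, 3, -9/14, -3/14, -6/7]
R5 ← R5 − (1/2)·R2: [0, 0, -3, 9/14, 3/14, 6/7]
R4 ← R4 + (4/3)·R3: [0, 0, 0, 0, 0, 0]
R5 ← R5 + R3: [0, 0, 0, 0, 0, 0]
Echelon form has 3 nonzero rows, so rank(C) = 3.
The rank gives the maximum number of linearly independent columns: 3.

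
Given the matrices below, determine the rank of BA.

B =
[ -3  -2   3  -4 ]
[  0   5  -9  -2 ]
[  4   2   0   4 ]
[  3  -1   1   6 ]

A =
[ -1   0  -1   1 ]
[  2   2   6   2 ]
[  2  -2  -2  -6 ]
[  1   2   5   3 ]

2

First compute BA:
[[  1, -18, -35, -37],
 [-10,  24,  38,  58],
 [  4,  12,  28,  20],
 [  3,   8,  19,  13]]
Now row reduce the product.
R2 ← R2 + (10)·R1: [0, -156, -312, -312]
R3 ← R3 − (4)·R1: [0, 84, 168, 168]
R4 ← R4 − (3)·R1: [0, 62, 124, 124]
R3 ← R3 + (7/13)·R2: [0, 0, 0, 0]
R4 ← R4 + (31/78)·R2: [0, 0, 0, 0]
2 nonzero rows, so rank(BA) = 2.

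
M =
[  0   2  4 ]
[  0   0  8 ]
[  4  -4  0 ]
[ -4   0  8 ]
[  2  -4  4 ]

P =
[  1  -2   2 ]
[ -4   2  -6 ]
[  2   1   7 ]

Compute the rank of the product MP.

First compute MP:
[[  0,   8,  16],
 [ 16,   8,  56],
 [ 20, -16,  32],
 [ 12,  16,  48],
 [ 26,  -8,  56]]
Now row reduce the product.
Swap R1 ↔ R2
R3 ← R3 − (5/4)·R1: [0, -26, -38]
R4 ← R4 − (3/4)·R1: [0, 10, 6]
R5 ← R5 − (13/8)·R1: [0, -21, -35]
R3 ← R3 + (13/4)·R2: [0, 0, 14]
R4 ← R4 − (5/4)·R2: [0, 0, -14]
R5 ← R5 + (21/8)·R2: [0, 0, 7]
R4 ← R4 + R3: [0, 0, 0]
R5 ← R5 − (1/2)·R3: [0, 0, 0]
3 nonzero rows, so rank(MP) = 3.

3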